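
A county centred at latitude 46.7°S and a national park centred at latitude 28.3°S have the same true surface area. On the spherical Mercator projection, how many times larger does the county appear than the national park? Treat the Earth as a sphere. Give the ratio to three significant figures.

Mercator is conformal with k = sec φ, so areal scale = k² = sec²φ.
At 46.7°: sec²(46.7°) = 1/0.6858² = 2.126.
At 28.3°: sec²(28.3°) = 1/0.8805² = 1.290.
Ratio = 2.126/1.290 = cos²(28.3°)/cos²(46.7°) ≈ 1.65.

1.65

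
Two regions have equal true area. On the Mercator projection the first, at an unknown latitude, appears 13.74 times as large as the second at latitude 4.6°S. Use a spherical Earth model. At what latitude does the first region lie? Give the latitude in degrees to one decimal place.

74.4°

On Mercator, (apparent₁)/(apparent₂) = sec²φ₁ / sec²φ₂ when true areas are equal.
cos²φ₂ / cos²φ₁ = 13.74  ⇒  cos φ₁ = cos 4.6° / √13.74 = 0.9968/3.707 = 0.2689.
φ₁ = arccos(0.2689) ≈ 74.4°.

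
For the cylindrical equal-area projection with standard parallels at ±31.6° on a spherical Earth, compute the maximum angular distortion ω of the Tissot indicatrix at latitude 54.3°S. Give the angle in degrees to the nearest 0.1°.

A cylindrical equal-area projection with standard parallel φ₀ has meridian scale h = cos φ / cos φ₀ and parallel scale k = cos φ₀ / cos φ (so areas are preserved, h·k = 1).
At 54.3°: h = 0.6851, k = 1.460; principal scales a = 1.460, b = 0.6851.
sin(ω/2) = (a − b)/(a + b) = 0.7745/2.145 = 0.3611, so ω = 2 arcsin(0.3611) ≈ 42.3°.

42.3°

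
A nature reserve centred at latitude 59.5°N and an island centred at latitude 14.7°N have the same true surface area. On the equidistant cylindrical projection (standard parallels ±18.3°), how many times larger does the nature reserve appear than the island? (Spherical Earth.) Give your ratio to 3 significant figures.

1.91

With standard parallel φ₀ = 18.3°, the equirectangular projection gives x = Rλ cos φ₀, y = Rφ, so h = 1 and k = cos 18.3° / cos φ.
Areal scale at 59.5°: h·k = 1.000 × 1.871 = 1.871.
Areal scale at 14.7°: h·k = 1.000 × 0.9816 = 0.9816.
Ratio = 1.871/0.9816 ≈ 1.91.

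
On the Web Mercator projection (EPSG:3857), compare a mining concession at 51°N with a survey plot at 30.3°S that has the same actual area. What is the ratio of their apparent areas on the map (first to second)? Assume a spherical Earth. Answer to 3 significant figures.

1.88

On Mercator, area is exaggerated by sec²φ = 1/cos²φ.
At 51°: sec²(51°) = 1/0.6293² = 2.525.
At 30.3°: sec²(30.3°) = 1/0.8634² = 1.341.
Ratio = 2.525/1.341 = cos²(30.3°)/cos²(51°) ≈ 1.88.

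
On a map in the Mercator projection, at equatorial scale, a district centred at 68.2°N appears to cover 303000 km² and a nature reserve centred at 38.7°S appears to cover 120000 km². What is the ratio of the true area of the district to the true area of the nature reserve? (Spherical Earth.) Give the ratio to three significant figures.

0.572

Mercator's areal exaggeration is sec²φ; hence true area = (apparent area) · cos²φ.
True area of district: 303000 × cos²(68.2°) = 303000 × 0.1379 = 41790 km².
True area of nature reserve: 120000 × cos²(38.7°) = 120000 × 0.6091 = 73090 km².
Ratio = 41790 / 73090 ≈ 0.572.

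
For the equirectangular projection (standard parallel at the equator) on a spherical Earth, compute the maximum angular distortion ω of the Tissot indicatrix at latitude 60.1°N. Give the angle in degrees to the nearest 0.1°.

39.1°

In the plate carrée (x = Rλ, y = Rφ), meridians are true-scale (h = 1) and parallels are stretched by k = sec φ.
At 60.1°: h = 1.000, k = 2.006; principal scales a = 2.006, b = 1.000.
sin(ω/2) = (a − b)/(a + b) = 1.006/3.006 = 0.3347, so ω = 2 arcsin(0.3347) ≈ 39.1°.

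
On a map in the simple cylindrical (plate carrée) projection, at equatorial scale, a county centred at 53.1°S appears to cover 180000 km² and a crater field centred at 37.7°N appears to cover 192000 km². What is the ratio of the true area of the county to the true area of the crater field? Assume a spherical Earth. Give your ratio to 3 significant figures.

Plate carrée has h = 1 and k = sec φ, giving areal scale sec φ; true area = (apparent area) · cos φ.
True area of county: 180000 × cos(53.1°) = 180000 × 0.6004 = 108100 km².
True area of crater field: 192000 × cos(37.7°) = 192000 × 0.7912 = 151900 km².
Ratio = 108100 / 151900 ≈ 0.711.

0.711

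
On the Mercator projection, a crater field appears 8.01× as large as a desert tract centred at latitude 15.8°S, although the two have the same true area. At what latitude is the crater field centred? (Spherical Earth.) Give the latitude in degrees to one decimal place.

70.1°

Mercator areal scale is sec²φ, so apparent-area ratio = sec²φ₁ / sec²φ₂ = cos²φ₂ / cos²φ₁.
cos²φ₂ / cos²φ₁ = 8.01  ⇒  cos φ₁ = cos 15.8° / √8.01 = 0.9622/2.830 = 0.3400.
φ₁ = arccos(0.3400) ≈ 70.1°.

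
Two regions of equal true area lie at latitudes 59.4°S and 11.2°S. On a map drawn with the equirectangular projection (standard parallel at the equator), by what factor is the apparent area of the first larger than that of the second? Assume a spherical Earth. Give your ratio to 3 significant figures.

1.93

For the equirectangular projection with φ₀ = 0 (plate carrée), h = 1 along meridians and k = sec φ along parallels.
Areal scale at 59.4°: h·k = 1.000 × 1.964 = 1.964.
Areal scale at 11.2°: h·k = 1.000 × 1.019 = 1.019.
Ratio = 1.964/1.019 ≈ 1.93.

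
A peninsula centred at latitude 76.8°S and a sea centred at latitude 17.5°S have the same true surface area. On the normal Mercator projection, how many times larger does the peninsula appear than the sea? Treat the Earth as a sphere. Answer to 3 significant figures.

Mercator areal scale is sec²φ.
At 76.8°: sec²(76.8°) = 1/0.2284² = 19.18.
At 17.5°: sec²(17.5°) = 1/0.9537² = 1.099.
Ratio = 19.18/1.099 = cos²(17.5°)/cos²(76.8°) ≈ 17.4.

17.4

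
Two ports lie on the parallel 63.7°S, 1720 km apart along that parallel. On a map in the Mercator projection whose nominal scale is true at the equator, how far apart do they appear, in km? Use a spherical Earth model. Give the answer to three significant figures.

3880 km

For Mercator, h = k = sec φ (a conformal cylindrical projection has a single point scale, 1/cos φ).
Along the parallel, k = sec 63.7° = 1/0.4431 = 2.257.
Map distance = 1720 × 2.257 ≈ 3880 km.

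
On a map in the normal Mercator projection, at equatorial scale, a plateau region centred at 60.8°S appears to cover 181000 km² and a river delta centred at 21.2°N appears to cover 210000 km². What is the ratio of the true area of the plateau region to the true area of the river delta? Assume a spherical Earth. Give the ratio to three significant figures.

Mercator's areal exaggeration is sec²φ; hence true area = (apparent area) · cos²φ.
True area of plateau region: 181000 × cos²(60.8°) = 181000 × 0.2380 = 43080 km².
True area of river delta: 210000 × cos²(21.2°) = 210000 × 0.8692 = 182500 km².
Ratio = 43080 / 182500 ≈ 0.236.

0.236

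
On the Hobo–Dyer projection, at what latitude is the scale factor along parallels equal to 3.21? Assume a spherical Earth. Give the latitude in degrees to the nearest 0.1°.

75.7°

Hobo–Dyer is a cylindrical equal-area projection with standard parallels at ±37.5°. Cylindrical equal-area (φ₀ = 37.5°): h = cos φ / cos 37.5° along meridians, k = cos 37.5° / cos φ along parallels; h·k = 1.
k = cos φ₀ / cos φ = 3.21  ⇒  cos φ = cos 37.5° / 3.21 = 0.2472.
φ = arccos(0.2472) ≈ 75.7°.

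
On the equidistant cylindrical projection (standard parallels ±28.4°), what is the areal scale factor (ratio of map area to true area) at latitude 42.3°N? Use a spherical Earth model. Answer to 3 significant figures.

The equidistant cylindrical projection with φ₀ = 28.4° has h = 1 (meridians true) and k = cos φ₀ / cos φ along parallels.
Areal scale = h·k = 1 × cos φ₀ / cos φ; at 42.3°, h = 1.000, k = 1.189, so h·k = 1.189.

1.19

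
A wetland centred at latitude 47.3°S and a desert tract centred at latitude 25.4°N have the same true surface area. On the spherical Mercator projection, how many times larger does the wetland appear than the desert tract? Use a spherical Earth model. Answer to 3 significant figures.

On Mercator, area is exaggerated by sec²φ = 1/cos²φ.
At 47.3°: sec²(47.3°) = 1/0.6782² = 2.174.
At 25.4°: sec²(25.4°) = 1/0.9033² = 1.225.
Ratio = 2.174/1.225 = cos²(25.4°)/cos²(47.3°) ≈ 1.77.

1.77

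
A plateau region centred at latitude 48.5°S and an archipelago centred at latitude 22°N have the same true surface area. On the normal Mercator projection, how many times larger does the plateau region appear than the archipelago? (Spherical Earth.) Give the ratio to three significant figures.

1.96

Mercator is conformal with k = sec φ, so areal scale = k² = sec²φ.
At 48.5°: sec²(48.5°) = 1/0.6626² = 2.278.
At 22°: sec²(22°) = 1/0.9272² = 1.163.
Ratio = 2.278/1.163 = cos²(22°)/cos²(48.5°) ≈ 1.96.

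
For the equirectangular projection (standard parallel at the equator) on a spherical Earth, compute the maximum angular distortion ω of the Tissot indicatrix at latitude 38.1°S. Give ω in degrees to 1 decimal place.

13.7°

In the plate carrée (x = Rλ, y = Rφ), meridians are true-scale (h = 1) and parallels are stretched by k = sec φ.
At 38.1°: h = 1.000, k = 1.271; principal scales a = 1.271, b = 1.000.
sin(ω/2) = (a − b)/(a + b) = 0.2708/2.271 = 0.1192, so ω = 2 arcsin(0.1192) ≈ 13.7°.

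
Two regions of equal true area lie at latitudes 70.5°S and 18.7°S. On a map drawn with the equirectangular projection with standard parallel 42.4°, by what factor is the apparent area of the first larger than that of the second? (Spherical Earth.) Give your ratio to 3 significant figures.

2.84

In the equirectangular projection with standard parallel φ₀ = 42.4° (x = Rλ cos φ₀, y = Rφ), meridians are true-scale (h = 1) and the parallel scale is k = cos φ₀ / cos φ.
Areal scale at 70.5°: h·k = 1.000 × 2.212 = 2.212.
Areal scale at 18.7°: h·k = 1.000 × 0.7796 = 0.7796.
Ratio = 2.212/0.7796 ≈ 2.84.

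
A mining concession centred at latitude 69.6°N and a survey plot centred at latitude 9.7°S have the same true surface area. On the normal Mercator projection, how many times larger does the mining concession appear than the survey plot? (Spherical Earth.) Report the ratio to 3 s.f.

Mercator areal scale is sec²φ.
At 69.6°: sec²(69.6°) = 1/0.3486² = 8.230.
At 9.7°: sec²(9.7°) = 1/0.9857² = 1.029.
Ratio = 8.230/1.029 = cos²(9.7°)/cos²(69.6°) ≈ 8.00.

8.00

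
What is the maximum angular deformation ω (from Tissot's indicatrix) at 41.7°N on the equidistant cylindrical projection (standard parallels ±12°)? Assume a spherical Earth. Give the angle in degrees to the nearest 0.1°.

The equidistant cylindrical projection with φ₀ = 12° has h = 1 (meridians true) and k = cos φ₀ / cos φ along parallels.
At 41.7°: h = 1.000, k = 1.310; principal scales a = 1.310, b = 1.000.
sin(ω/2) = (a − b)/(a + b) = 0.3101/2.310 = 0.1342, so ω = 2 arcsin(0.1342) ≈ 15.4°.

15.4°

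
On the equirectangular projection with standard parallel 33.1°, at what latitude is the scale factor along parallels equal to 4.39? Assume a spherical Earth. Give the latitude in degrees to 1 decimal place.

In the equirectangular projection with standard parallel φ₀ = 33.1° (x = Rλ cos φ₀, y = Rφ), meridians are true-scale (h = 1) and the parallel scale is k = cos φ₀ / cos φ.
k = cos φ₀ / cos φ = 4.39  ⇒  cos φ = cos 33.1° / 4.39 = 0.1908.
φ = arccos(0.1908) ≈ 79.0°.

79.0°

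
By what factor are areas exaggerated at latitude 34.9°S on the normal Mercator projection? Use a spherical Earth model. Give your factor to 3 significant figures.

Mercator is conformal, so the point scale is isotropic: h = k = sec φ = 1/cos φ.
Areal scale = k² = sec²φ = 1/cos²(34.9°) = 1/0.8202² = 1.487.

1.49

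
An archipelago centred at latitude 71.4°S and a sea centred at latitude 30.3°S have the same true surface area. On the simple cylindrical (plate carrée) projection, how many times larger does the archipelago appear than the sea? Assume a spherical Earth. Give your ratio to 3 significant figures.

2.71

Plate carrée maps x = Rλ, y = Rφ. The meridian scale is h = 1 and the parallel scale is k = 1/cos φ = sec φ.
Areal scale at 71.4°: h·k = 1.000 × 3.135 = 3.135.
Areal scale at 30.3°: h·k = 1.000 × 1.158 = 1.158.
Ratio = 3.135/1.158 ≈ 2.71.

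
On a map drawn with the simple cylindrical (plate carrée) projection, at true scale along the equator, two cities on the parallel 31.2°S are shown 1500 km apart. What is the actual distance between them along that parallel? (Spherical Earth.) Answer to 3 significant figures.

Plate carrée maps x = Rλ, y = Rφ. The meridian scale is h = 1 and the parallel scale is k = 1/cos φ = sec φ.
Along the parallel at 31.2°, map distances are exaggerated by k = sec 31.2° = 1.169.
True distance = 1500 / 1.169 = 1500 × cos 31.2° ≈ 1280 km.

1280 km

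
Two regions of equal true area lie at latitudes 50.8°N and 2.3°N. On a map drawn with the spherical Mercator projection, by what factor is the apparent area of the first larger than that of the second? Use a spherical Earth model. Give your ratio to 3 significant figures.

2.50

On Mercator, area is exaggerated by sec²φ = 1/cos²φ.
At 50.8°: sec²(50.8°) = 1/0.6320² = 2.503.
At 2.3°: sec²(2.3°) = 1/0.9992² = 1.002.
Ratio = 2.503/1.002 = cos²(2.3°)/cos²(50.8°) ≈ 2.50.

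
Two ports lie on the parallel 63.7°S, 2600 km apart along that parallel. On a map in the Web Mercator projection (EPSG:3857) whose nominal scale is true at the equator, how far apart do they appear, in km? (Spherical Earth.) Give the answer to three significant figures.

Mercator is conformal, so the point scale is isotropic: h = k = sec φ = 1/cos φ.
Along the parallel, k = sec 63.7° = 1/0.4431 = 2.257.
Map distance = 2600 × 2.257 ≈ 5870 km.

5870 km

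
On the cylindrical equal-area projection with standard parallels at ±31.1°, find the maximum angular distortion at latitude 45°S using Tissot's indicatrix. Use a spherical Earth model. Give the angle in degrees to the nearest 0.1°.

For cylindrical equal-area with standard parallel φ₀, h = cos φ / cos φ₀ and k = cos φ₀ / cos φ, so h·k = 1.
At 45°: h = 0.8258, k = 1.211; principal scales a = 1.211, b = 0.8258.
sin(ω/2) = (a − b)/(a + b) = 0.3851/2.037 = 0.1891, so ω = 2 arcsin(0.1891) ≈ 21.8°.

21.8°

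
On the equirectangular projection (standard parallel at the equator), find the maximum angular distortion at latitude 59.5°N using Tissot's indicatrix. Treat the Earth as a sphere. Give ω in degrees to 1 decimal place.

38.1°

Plate carrée maps x = Rλ, y = Rφ. The meridian scale is h = 1 and the parallel scale is k = 1/cos φ = sec φ.
At 59.5°: h = 1.000, k = 1.970; principal scales a = 1.970, b = 1.000.
sin(ω/2) = (a − b)/(a + b) = 0.9703/2.970 = 0.3267, so ω = 2 arcsin(0.3267) ≈ 38.1°.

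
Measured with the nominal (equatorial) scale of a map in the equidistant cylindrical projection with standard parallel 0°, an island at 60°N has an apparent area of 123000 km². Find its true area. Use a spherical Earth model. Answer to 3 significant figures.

61500 km²

For the equirectangular projection with φ₀ = 0 (plate carrée), h = 1 along meridians and k = sec φ along parallels.
Areal scale = h·k = 1 × sec φ; at 60°, h = 1.000, k = 2.000, so h·k = 2.000.
True area = apparent / (areal scale) = 123000 / 2.000 ≈ 61500 km².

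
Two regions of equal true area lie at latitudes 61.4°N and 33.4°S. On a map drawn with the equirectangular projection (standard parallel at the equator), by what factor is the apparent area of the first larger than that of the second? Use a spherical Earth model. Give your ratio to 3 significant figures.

1.74

In the plate carrée (x = Rλ, y = Rφ), meridians are true-scale (h = 1) and parallels are stretched by k = sec φ.
Areal scale at 61.4°: h·k = 1.000 × 2.089 = 2.089.
Areal scale at 33.4°: h·k = 1.000 × 1.198 = 1.198.
Ratio = 2.089/1.198 ≈ 1.74.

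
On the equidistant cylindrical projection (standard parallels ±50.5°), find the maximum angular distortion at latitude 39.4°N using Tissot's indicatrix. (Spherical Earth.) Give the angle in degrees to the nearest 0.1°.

In the equirectangular projection with standard parallel φ₀ = 50.5° (x = Rλ cos φ₀, y = Rφ), meridians are true-scale (h = 1) and the parallel scale is k = cos φ₀ / cos φ.
At 39.4°: h = 1.000, k = 0.8232; principal scales a = 1.000, b = 0.8232.
sin(ω/2) = (a − b)/(a + b) = 0.1768/1.823 = 0.09700, so ω = 2 arcsin(0.09700) ≈ 11.1°.

11.1°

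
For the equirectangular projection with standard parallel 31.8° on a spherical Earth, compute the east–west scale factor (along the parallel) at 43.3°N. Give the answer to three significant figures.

In the equirectangular projection with standard parallel φ₀ = 31.8° (x = Rλ cos φ₀, y = Rφ), meridians are true-scale (h = 1) and the parallel scale is k = cos φ₀ / cos φ.
k = cos 31.8° / cos 43.3° = 0.8499/0.7278 = 1.168.

1.17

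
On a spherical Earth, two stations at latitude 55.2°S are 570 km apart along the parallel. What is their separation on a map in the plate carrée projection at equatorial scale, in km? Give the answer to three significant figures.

In the plate carrée (x = Rλ, y = Rφ), meridians are true-scale (h = 1) and parallels are stretched by k = sec φ.
Along the parallel, k = sec 55.2° = 1/0.5707 = 1.752.
Map distance = 570 × 1.752 ≈ 999 km.

999 km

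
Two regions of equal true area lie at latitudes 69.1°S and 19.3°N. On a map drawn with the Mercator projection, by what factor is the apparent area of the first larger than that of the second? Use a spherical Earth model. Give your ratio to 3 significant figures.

Mercator is conformal with k = sec φ, so areal scale = k² = sec²φ.
At 69.1°: sec²(69.1°) = 1/0.3567² = 7.858.
At 19.3°: sec²(19.3°) = 1/0.9438² = 1.123.
Ratio = 7.858/1.123 = cos²(19.3°)/cos²(69.1°) ≈ 7.00.

7.00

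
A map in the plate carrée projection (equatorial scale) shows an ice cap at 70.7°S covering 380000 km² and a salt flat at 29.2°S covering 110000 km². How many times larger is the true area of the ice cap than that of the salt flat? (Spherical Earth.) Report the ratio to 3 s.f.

Plate carrée has h = 1 and k = sec φ, giving areal scale sec φ; true area = (apparent area) · cos φ.
True area of ice cap: 380000 × cos(70.7°) = 380000 × 0.3305 = 125600 km².
True area of salt flat: 110000 × cos(29.2°) = 110000 × 0.8729 = 96020 km².
Ratio = 125600 / 96020 ≈ 1.31.

1.31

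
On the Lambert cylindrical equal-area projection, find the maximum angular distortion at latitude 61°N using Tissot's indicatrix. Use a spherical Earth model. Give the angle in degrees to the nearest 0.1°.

76.5°

The Lambert cylindrical equal-area projection is the cylindrical equal-area projection with its standard parallel at the equator (φ₀ = 0). A cylindrical equal-area projection with standard parallel φ₀ has meridian scale h = cos φ / cos φ₀ and parallel scale k = cos φ₀ / cos φ (so areas are preserved, h·k = 1).
At 61°: h = 0.4848, k = 2.063; principal scales a = 2.063, b = 0.4848.
sin(ω/2) = (a − b)/(a + b) = 1.578/2.547 = 0.6194, so ω = 2 arcsin(0.6194) ≈ 76.5°.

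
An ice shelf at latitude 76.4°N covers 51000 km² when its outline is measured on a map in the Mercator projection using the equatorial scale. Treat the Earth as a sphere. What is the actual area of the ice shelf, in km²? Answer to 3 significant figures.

The Mercator projection is conformal; its linear scale factor is the same in every direction and equals sec φ = 1/cos φ.
Areal scale = k² = sec²φ = 1/cos²(76.4°) = 1/0.2351² = 18.09.
True area = apparent / (areal scale) = 51000 / 18.09 ≈ 2820 km².

2820 km²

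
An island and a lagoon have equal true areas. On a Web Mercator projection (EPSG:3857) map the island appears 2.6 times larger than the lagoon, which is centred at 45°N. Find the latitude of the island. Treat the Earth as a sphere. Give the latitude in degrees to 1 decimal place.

64.0°

Mercator areal scale is sec²φ, so apparent-area ratio = sec²φ₁ / sec²φ₂ = cos²φ₂ / cos²φ₁.
cos²φ₂ / cos²φ₁ = 2.6  ⇒  cos φ₁ = cos 45° / √2.6 = 0.7071/1.612 = 0.4385.
φ₁ = arccos(0.4385) ≈ 64.0°.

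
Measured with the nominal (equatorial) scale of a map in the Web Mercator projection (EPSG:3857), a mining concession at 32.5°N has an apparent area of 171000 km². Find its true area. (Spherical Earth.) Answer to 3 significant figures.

For Mercator, h = k = sec φ (a conformal cylindrical projection has a single point scale, 1/cos φ).
Areal scale = k² = sec²φ = 1/cos²(32.5°) = 1/0.8434² = 1.406.
True area = apparent / (areal scale) = 171000 / 1.406 ≈ 122000 km².

122000 km²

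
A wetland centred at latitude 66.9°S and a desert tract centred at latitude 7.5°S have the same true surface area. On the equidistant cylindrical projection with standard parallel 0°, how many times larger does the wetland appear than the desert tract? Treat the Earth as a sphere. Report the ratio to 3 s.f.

For the equirectangular projection with φ₀ = 0 (plate carrée), h = 1 along meridians and k = sec φ along parallels.
Areal scale at 66.9°: h·k = 1.000 × 2.549 = 2.549.
Areal scale at 7.5°: h·k = 1.000 × 1.009 = 1.009.
Ratio = 2.549/1.009 ≈ 2.53.

2.53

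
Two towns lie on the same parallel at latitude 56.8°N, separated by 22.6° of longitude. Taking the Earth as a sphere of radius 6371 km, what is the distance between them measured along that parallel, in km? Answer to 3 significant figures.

Arc length along a parallel = R cos φ · Δλ (with Δλ in radians).
= 6371 × cos 56.8° × (22.6° × π/180) = 6371 × 0.5476 × 0.3944 ≈ 1380 km.

1380 km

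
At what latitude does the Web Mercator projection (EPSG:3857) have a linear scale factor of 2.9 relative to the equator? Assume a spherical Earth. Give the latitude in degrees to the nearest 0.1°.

Mercator scale is k = sec φ = 1/cos φ.
1/cos φ = 2.9  ⇒  cos φ = 0.3448  ⇒  φ = arccos(0.3448) ≈ 69.8°.

69.8°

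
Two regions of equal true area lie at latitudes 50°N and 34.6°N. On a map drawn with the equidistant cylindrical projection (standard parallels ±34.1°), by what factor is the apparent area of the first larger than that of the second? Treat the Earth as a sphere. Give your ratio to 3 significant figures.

With standard parallel φ₀ = 34.1°, the equirectangular projection gives x = Rλ cos φ₀, y = Rφ, so h = 1 and k = cos 34.1° / cos φ.
Areal scale at 50°: h·k = 1.000 × 1.288 = 1.288.
Areal scale at 34.6°: h·k = 1.000 × 1.006 = 1.006.
Ratio = 1.288/1.006 ≈ 1.28.

1.28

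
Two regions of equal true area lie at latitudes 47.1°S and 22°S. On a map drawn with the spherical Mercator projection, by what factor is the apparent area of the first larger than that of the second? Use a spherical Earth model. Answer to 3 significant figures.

1.86

Mercator is conformal with k = sec φ, so areal scale = k² = sec²φ.
At 47.1°: sec²(47.1°) = 1/0.6807² = 2.158.
At 22°: sec²(22°) = 1/0.9272² = 1.163.
Ratio = 2.158/1.163 = cos²(22°)/cos²(47.1°) ≈ 1.86.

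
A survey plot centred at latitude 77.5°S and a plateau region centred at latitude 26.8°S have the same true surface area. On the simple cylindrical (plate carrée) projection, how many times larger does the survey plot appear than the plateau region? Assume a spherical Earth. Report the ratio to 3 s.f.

In the plate carrée (x = Rλ, y = Rφ), meridians are true-scale (h = 1) and parallels are stretched by k = sec φ.
Areal scale at 77.5°: h·k = 1.000 × 4.620 = 4.620.
Areal scale at 26.8°: h·k = 1.000 × 1.120 = 1.120.
Ratio = 4.620/1.120 ≈ 4.12.

4.12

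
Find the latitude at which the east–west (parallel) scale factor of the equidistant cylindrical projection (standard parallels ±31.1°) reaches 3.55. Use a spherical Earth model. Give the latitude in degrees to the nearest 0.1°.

With standard parallel φ₀ = 31.1°, the equirectangular projection gives x = Rλ cos φ₀, y = Rφ, so h = 1 and k = cos 31.1° / cos φ.
k = cos φ₀ / cos φ = 3.55  ⇒  cos φ = cos 31.1° / 3.55 = 0.2412.
φ = arccos(0.2412) ≈ 76.0°.

76.0°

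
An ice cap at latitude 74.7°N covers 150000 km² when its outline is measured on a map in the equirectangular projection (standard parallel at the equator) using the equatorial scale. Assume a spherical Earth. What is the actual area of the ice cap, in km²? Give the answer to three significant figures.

In the plate carrée (x = Rλ, y = Rφ), meridians are true-scale (h = 1) and parallels are stretched by k = sec φ.
Areal scale = h·k = 1 × sec φ; at 74.7°, h = 1.000, k = 3.790, so h·k = 3.790.
True area = apparent / (areal scale) = 150000 / 3.790 ≈ 39600 km².

39600 km²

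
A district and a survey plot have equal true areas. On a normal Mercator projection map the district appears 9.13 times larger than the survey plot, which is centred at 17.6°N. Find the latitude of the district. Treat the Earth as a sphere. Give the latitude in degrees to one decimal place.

71.6°

Mercator areal scale is sec²φ, so apparent-area ratio = sec²φ₁ / sec²φ₂ = cos²φ₂ / cos²φ₁.
cos²φ₂ / cos²φ₁ = 9.13  ⇒  cos φ₁ = cos 17.6° / √9.13 = 0.9532/3.022 = 0.3155.
φ₁ = arccos(0.3155) ≈ 71.6°.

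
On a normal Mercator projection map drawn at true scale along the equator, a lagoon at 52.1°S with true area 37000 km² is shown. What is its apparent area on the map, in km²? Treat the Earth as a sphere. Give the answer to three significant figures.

The Mercator projection is conformal; its linear scale factor is the same in every direction and equals sec φ = 1/cos φ.
Areal scale = k² = sec²φ = 1/cos²(52.1°) = 1/0.6143² = 2.650.
Apparent area = 37000 × 2.650 ≈ 98100 km².

98100 km²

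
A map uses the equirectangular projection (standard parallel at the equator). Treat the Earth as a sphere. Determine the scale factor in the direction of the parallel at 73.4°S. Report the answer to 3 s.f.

3.50

In the plate carrée (x = Rλ, y = Rφ), meridians are true-scale (h = 1) and parallels are stretched by k = sec φ.
k = 1/cos 73.4° = 1/0.2857 = 3.500.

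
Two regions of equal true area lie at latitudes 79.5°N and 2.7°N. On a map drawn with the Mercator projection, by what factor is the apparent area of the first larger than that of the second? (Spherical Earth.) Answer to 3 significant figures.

Mercator is conformal with k = sec φ, so areal scale = k² = sec²φ.
At 79.5°: sec²(79.5°) = 1/0.1822² = 30.11.
At 2.7°: sec²(2.7°) = 1/0.9989² = 1.002.
Ratio = 30.11/1.002 = cos²(2.7°)/cos²(79.5°) ≈ 30.0.

30.0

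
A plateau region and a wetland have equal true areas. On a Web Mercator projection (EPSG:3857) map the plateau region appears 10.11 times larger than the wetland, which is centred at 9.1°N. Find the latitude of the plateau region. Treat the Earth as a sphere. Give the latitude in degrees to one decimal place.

71.9°

For equal true areas on Mercator, apparent areas scale as sec²φ, so the ratio is cos²φ₂ / cos²φ₁.
cos²φ₂ / cos²φ₁ = 10.11  ⇒  cos φ₁ = cos 9.1° / √10.11 = 0.9874/3.180 = 0.3105.
φ₁ = arccos(0.3105) ≈ 71.9°.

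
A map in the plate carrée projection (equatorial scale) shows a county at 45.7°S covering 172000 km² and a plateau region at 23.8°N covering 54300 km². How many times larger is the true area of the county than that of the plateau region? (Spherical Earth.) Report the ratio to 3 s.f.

Plate carrée has h = 1 and k = sec φ, giving areal scale sec φ; true area = (apparent area) · cos φ.
True area of county: 172000 × cos(45.7°) = 172000 × 0.6984 = 120100 km².
True area of plateau region: 54300 × cos(23.8°) = 54300 × 0.9150 = 49680 km².
Ratio = 120100 / 49680 ≈ 2.42.

2.42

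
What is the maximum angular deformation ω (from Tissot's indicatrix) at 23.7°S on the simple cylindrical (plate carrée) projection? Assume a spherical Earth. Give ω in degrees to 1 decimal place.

Plate carrée maps x = Rλ, y = Rφ. The meridian scale is h = 1 and the parallel scale is k = 1/cos φ = sec φ.
At 23.7°: h = 1.000, k = 1.092; principal scales a = 1.092, b = 1.000.
sin(ω/2) = (a − b)/(a + b) = 0.09211/2.092 = 0.04403, so ω = 2 arcsin(0.04403) ≈ 5.0°.

5.0°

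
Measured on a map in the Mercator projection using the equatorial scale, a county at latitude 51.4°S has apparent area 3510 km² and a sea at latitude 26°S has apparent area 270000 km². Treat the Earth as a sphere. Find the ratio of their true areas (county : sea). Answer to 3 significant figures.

0.00626

Since Mercator area scale is 1/cos²φ, the true area equals the apparent area multiplied by cos²φ.
True area of county: 3510 × cos²(51.4°) = 3510 × 0.3892 = 1366 km².
True area of sea: 270000 × cos²(26°) = 270000 × 0.8078 = 218100 km².
Ratio = 1366 / 218100 ≈ 0.00626.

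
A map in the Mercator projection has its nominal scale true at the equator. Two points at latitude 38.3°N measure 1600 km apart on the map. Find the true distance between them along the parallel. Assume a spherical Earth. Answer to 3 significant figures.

1260 km

For Mercator, h = k = sec φ (a conformal cylindrical projection has a single point scale, 1/cos φ).
Along the parallel at 38.3°, map distances are exaggerated by k = sec 38.3° = 1.274.
True distance = 1600 / 1.274 = 1600 × cos 38.3° ≈ 1260 km.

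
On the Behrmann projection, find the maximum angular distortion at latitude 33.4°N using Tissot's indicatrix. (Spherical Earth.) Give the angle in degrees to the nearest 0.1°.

The Behrmann projection is cylindrical equal-area with φ₀ = 30°. Cylindrical equal-area (φ₀ = 30°): h = cos φ / cos 30° along meridians, k = cos 30° / cos φ along parallels; h·k = 1.
At 33.4°: h = 0.9640, k = 1.037; principal scales a = 1.037, b = 0.9640.
sin(ω/2) = (a − b)/(a + b) = 0.07335/2.001 = 0.03665, so ω = 2 arcsin(0.03665) ≈ 4.2°.

4.2°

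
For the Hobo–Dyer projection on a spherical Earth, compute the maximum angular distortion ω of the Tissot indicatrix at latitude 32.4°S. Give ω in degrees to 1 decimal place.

7.1°

Hobo–Dyer is a cylindrical equal-area projection with standard parallels at ±37.5°. Cylindrical equal-area (φ₀ = 37.5°): h = cos φ / cos 37.5° along meridians, k = cos 37.5° / cos φ along parallels; h·k = 1.
At 32.4°: h = 1.064, k = 0.9396; principal scales a = 1.064, b = 0.9396.
sin(ω/2) = (a − b)/(a + b) = 0.1246/2.004 = 0.06219, so ω = 2 arcsin(0.06219) ≈ 7.1°.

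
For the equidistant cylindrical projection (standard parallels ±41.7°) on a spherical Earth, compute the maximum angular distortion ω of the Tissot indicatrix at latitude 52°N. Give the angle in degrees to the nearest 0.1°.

11.0°

With standard parallel φ₀ = 41.7°, the equirectangular projection gives x = Rλ cos φ₀, y = Rφ, so h = 1 and k = cos 41.7° / cos φ.
At 52°: h = 1.000, k = 1.213; principal scales a = 1.213, b = 1.000.
sin(ω/2) = (a − b)/(a + b) = 0.2127/2.213 = 0.09614, so ω = 2 arcsin(0.09614) ≈ 11.0°.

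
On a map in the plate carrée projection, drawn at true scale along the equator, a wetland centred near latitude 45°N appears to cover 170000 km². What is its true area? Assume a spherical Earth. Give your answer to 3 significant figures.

120000 km²

For the equirectangular projection with φ₀ = 0 (plate carrée), h = 1 along meridians and k = sec φ along parallels.
Areal scale = h·k = 1 × sec φ; at 45°, h = 1.000, k = 1.414, so h·k = 1.414.
True area = apparent / (areal scale) = 170000 / 1.414 ≈ 120000 km².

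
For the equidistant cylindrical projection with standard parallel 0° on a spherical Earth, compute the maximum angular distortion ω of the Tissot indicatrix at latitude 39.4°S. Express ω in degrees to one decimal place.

14.7°

For the equirectangular projection with φ₀ = 0 (plate carrée), h = 1 along meridians and k = sec φ along parallels.
At 39.4°: h = 1.000, k = 1.294; principal scales a = 1.294, b = 1.000.
sin(ω/2) = (a − b)/(a + b) = 0.2941/2.294 = 0.1282, so ω = 2 arcsin(0.1282) ≈ 14.7°.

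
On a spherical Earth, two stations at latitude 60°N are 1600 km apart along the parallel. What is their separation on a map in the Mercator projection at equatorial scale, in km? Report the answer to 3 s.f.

3200 km

Mercator is conformal, so the point scale is isotropic: h = k = sec φ = 1/cos φ.
Along the parallel, k = sec 60° = 1/0.5000 = 2.000.
Map distance = 1600 × 2.000 ≈ 3200 km.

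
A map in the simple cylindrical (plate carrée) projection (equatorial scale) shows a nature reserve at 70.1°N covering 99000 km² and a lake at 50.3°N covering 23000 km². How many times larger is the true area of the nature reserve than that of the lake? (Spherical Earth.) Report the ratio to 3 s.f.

2.29

Plate carrée has h = 1 and k = sec φ, giving areal scale sec φ; true area = (apparent area) · cos φ.
True area of nature reserve: 99000 × cos(70.1°) = 99000 × 0.3404 = 33700 km².
True area of lake: 23000 × cos(50.3°) = 23000 × 0.6388 = 14690 km².
Ratio = 33700 / 14690 ≈ 2.29.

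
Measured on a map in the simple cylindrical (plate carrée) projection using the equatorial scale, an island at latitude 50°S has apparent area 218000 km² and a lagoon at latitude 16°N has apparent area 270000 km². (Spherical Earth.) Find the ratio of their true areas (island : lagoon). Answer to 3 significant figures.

0.540

Plate carrée has h = 1 and k = sec φ, giving areal scale sec φ; true area = (apparent area) · cos φ.
True area of island: 218000 × cos(50°) = 218000 × 0.6428 = 140100 km².
True area of lagoon: 270000 × cos(16°) = 270000 × 0.9613 = 259500 km².
Ratio = 140100 / 259500 ≈ 0.540.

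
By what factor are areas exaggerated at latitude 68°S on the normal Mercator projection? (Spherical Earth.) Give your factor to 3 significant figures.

Mercator is conformal, so the point scale is isotropic: h = k = sec φ = 1/cos φ.
Areal scale = k² = sec²φ = 1/cos²(68°) = 1/0.3746² = 7.126.

7.13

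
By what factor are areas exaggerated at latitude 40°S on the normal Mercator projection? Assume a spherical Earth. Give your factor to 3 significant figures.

1.70

The Mercator projection is conformal; its linear scale factor is the same in every direction and equals sec φ = 1/cos φ.
Areal scale = k² = sec²φ = 1/cos²(40°) = 1/0.7660² = 1.704.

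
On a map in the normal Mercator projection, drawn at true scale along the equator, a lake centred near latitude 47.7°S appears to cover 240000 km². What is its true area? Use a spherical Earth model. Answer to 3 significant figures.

109000 km²

The Mercator projection is conformal; its linear scale factor is the same in every direction and equals sec φ = 1/cos φ.
Areal scale = k² = sec²φ = 1/cos²(47.7°) = 1/0.6730² = 2.208.
True area = apparent / (areal scale) = 240000 / 2.208 ≈ 109000 km².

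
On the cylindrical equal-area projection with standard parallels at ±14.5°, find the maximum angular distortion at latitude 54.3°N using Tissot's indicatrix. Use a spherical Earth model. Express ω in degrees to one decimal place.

For cylindrical equal-area with standard parallel φ₀, h = cos φ / cos φ₀ and k = cos φ₀ / cos φ, so h·k = 1.
At 54.3°: h = 0.6027, k = 1.659; principal scales a = 1.659, b = 0.6027.
sin(ω/2) = (a − b)/(a + b) = 1.056/2.262 = 0.4670, so ω = 2 arcsin(0.4670) ≈ 55.7°.

55.7°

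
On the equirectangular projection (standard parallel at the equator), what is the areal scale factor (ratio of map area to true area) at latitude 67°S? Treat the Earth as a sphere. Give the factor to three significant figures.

For the equirectangular projection with φ₀ = 0 (plate carrée), h = 1 along meridians and k = sec φ along parallels.
Areal scale = h·k = 1 × sec φ; at 67°, h = 1.000, k = 2.559, so h·k = 2.559.

2.56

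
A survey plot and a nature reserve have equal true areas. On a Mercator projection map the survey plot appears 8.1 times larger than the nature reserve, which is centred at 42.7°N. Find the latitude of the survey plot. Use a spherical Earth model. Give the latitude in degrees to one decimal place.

75.0°

Mercator areal scale is sec²φ, so apparent-area ratio = sec²φ₁ / sec²φ₂ = cos²φ₂ / cos²φ₁.
cos²φ₂ / cos²φ₁ = 8.1  ⇒  cos φ₁ = cos 42.7° / √8.1 = 0.7349/2.846 = 0.2582.
φ₁ = arccos(0.2582) ≈ 75.0°.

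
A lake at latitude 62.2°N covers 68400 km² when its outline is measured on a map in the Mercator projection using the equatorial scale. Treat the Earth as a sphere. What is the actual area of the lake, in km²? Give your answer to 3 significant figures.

14900 km²

For Mercator, h = k = sec φ (a conformal cylindrical projection has a single point scale, 1/cos φ).
Areal scale = k² = sec²φ = 1/cos²(62.2°) = 1/0.4664² = 4.597.
True area = apparent / (areal scale) = 68400 / 4.597 ≈ 14900 km².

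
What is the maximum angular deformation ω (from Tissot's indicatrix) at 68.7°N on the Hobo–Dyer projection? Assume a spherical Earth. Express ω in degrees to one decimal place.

The Hobo–Dyer projection is cylindrical equal-area with φ₀ = 37.5°. Cylindrical equal-area (φ₀ = 37.5°): h = cos φ / cos 37.5° along meridians, k = cos 37.5° / cos φ along parallels; h·k = 1.
At 68.7°: h = 0.4579, k = 2.184; principal scales a = 2.184, b = 0.4579.
sin(ω/2) = (a − b)/(a + b) = 1.726/2.642 = 0.6534, so ω = 2 arcsin(0.6534) ≈ 81.6°.

81.6°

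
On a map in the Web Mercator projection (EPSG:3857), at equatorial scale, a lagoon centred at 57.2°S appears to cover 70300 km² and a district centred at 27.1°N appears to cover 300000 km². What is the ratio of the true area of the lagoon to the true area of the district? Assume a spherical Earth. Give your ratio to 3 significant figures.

0.0868

On Mercator the areal scale is sec²φ, so true area = apparent × cos²φ.
True area of lagoon: 70300 × cos²(57.2°) = 70300 × 0.2934 = 20630 km².
True area of district: 300000 × cos²(27.1°) = 300000 × 0.7925 = 237700 km².
Ratio = 20630 / 237700 ≈ 0.0868.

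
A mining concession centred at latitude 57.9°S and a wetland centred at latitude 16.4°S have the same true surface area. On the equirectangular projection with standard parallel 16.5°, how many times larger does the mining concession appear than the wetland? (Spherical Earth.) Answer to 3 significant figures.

The equidistant cylindrical projection with φ₀ = 16.5° has h = 1 (meridians true) and k = cos φ₀ / cos φ along parallels.
Areal scale at 57.9°: h·k = 1.000 × 1.804 = 1.804.
Areal scale at 16.4°: h·k = 1.000 × 0.9995 = 0.9995.
Ratio = 1.804/0.9995 ≈ 1.81.

1.81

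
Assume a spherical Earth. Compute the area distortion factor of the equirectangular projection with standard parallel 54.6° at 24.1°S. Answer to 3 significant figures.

0.635

The equidistant cylindrical projection with φ₀ = 54.6° has h = 1 (meridians true) and k = cos φ₀ / cos φ along parallels.
Areal scale = h·k = 1 × cos φ₀ / cos φ; at 24.1°, h = 1.000, k = 0.6346, so h·k = 0.6346.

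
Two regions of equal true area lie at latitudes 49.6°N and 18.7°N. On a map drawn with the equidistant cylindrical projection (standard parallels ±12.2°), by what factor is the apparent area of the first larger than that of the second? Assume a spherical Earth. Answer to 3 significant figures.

In the equirectangular projection with standard parallel φ₀ = 12.2° (x = Rλ cos φ₀, y = Rφ), meridians are true-scale (h = 1) and the parallel scale is k = cos φ₀ / cos φ.
Areal scale at 49.6°: h·k = 1.000 × 1.508 = 1.508.
Areal scale at 18.7°: h·k = 1.000 × 1.032 = 1.032.
Ratio = 1.508/1.032 ≈ 1.46.

1.46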